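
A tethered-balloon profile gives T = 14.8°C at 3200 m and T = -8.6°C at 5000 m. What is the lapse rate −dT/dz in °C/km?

13°C/km

Γ = −ΔT/Δz = (14.8 − (-8.6)) / (5000 − 3200) m
  = 23.4°C / 1.8 km = 13°C/km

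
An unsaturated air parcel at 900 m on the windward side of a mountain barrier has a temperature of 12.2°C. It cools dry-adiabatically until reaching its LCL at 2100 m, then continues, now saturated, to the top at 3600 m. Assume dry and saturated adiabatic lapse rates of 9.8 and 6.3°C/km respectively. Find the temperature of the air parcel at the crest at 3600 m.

900–2100 m, dry: Δz = 1.2 km ⇒ ΔT = -11.76°C; T = 0.44°C
2100–3600 m, saturated: Δz = 1.5 km ⇒ ΔT = -9.45°C; T = -9.01°C

-9.01°C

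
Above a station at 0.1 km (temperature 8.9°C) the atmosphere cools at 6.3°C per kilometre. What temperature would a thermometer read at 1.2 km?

1.97°C

100–1200 m, environmental: Δz = 1.1 km ⇒ ΔT = -6.93°C; T = 1.97°C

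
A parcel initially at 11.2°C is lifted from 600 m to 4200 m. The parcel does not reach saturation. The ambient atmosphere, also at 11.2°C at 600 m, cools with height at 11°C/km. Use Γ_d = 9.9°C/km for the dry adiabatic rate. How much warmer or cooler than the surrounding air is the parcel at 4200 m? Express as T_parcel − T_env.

Parcel:
  Dry to 4200 m: -9.9 × 3.6 km = -35.64°C, so T = -24.44°C.
Environment:
  Environment to 4200 m: -11 × 3.6 km = -39.6°C, so T = -28.4°C.
T_parcel − T_env = -24.44 − (-28.4) = +3.96°C

+3.96°C (parcel warmer than environment)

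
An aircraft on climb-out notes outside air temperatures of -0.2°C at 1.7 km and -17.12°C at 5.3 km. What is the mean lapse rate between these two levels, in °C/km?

Γ = −ΔT/Δz = (-0.2 − (-17.12)) / (5300 − 1700) m
  = 16.92°C / 3.6 km = 4.7°C/km

4.7°C/km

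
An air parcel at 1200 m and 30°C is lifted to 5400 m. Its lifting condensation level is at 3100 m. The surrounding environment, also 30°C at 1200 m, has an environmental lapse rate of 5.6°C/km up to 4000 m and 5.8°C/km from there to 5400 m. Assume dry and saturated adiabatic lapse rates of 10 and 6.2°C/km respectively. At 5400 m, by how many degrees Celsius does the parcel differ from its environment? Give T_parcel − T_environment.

Parcel:
  1200–3100 m, dry: Δz = 1.9 km ⇒ ΔT = -19°C; T = 11°C
  3100–5400 m, saturated: Δz = 2.3 km ⇒ ΔT = -14.26°C; T = -3.26°C
Environment:
  1200–4000 m, environment, lower layer: Δz = 2.8 km ⇒ ΔT = -15.68°C; T = 14.32°C
  4000–5400 m, environment, upper layer: Δz = 1.4 km ⇒ ΔT = -8.12°C; T = 6.2°C
T_parcel − T_env = -3.26 − 6.2 = -9.46°C

-9.46°C (parcel cooler than environment)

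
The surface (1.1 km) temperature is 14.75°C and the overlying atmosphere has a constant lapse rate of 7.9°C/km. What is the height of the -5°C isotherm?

Height above start = (14.75 − (-5)) / 7.9 = 2.5 km
Altitude = 1100 m + 2500 m = 3600 m

3.6 km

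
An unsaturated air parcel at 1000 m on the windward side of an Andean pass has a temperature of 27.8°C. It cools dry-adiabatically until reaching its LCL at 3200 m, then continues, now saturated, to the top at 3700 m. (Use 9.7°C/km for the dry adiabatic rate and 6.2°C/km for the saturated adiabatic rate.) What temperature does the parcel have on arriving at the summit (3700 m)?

From 1000 m to 3200 m (dry): cools by 9.7 × 2.2 = 21.34°C, giving 6.46°C.
From 3200 m to 3700 m (saturated): cools by 6.2 × 0.5 = 3.1°C, giving 3.36°C.

3.36°C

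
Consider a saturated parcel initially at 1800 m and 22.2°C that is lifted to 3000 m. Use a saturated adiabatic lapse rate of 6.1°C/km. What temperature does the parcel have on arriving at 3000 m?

Saturated adiabatic to 3000 m: -6.1 × 1.2 km = -7.32°C, so T = 14.88°C.

14.88°C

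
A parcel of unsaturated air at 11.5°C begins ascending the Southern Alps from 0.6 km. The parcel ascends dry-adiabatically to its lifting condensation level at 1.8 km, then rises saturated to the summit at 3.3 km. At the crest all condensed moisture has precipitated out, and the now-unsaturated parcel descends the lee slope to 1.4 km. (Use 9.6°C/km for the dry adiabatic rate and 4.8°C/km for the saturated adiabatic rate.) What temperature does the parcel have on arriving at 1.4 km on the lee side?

11.02°C

Dry to 1800 m: -9.6 × 1.2 km = -11.52°C, so T = -0.02°C.
Saturated to 3300 m: -4.8 × 1.5 km = -7.2°C, so T = -7.22°C.
Dry descent to 1400 m: +9.6 × 1.9 km = +18.24°C, so T = 11.02°C.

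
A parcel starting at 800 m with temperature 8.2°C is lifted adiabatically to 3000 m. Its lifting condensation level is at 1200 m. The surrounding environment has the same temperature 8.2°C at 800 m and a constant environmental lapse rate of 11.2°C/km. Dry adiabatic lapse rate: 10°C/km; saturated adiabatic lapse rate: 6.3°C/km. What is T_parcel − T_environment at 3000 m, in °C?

Parcel:
  From 800 m to 1200 m (dry): cools by 10 × 0.4 = 4°C, giving 4.2°C.
  From 1200 m to 3000 m (saturated): cools by 6.3 × 1.8 = 11.34°C, giving -7.14°C.
Environment:
  From 800 m to 3000 m (environment): cools by 11.2 × 2.2 = 24.64°C, giving -16.44°C.
T_parcel − T_env = -7.14 − (-16.44) = +9.3°C

+9.3°C (parcel warmer than environment)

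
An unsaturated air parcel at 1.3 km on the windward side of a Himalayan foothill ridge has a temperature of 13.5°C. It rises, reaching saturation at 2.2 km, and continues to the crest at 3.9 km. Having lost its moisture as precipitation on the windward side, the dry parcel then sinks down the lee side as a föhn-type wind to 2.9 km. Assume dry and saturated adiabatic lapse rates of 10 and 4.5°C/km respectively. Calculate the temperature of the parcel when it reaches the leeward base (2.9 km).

6.85°C

1300–2200 m, dry: Δz = 0.9 km ⇒ ΔT = -9°C; T = 4.5°C
2200–3900 m, saturated: Δz = 1.7 km ⇒ ΔT = -7.65°C; T = -3.15°C
3900–2900 m, dry descent: Δz = 1 km ⇒ ΔT = +10°C; T = 6.85°C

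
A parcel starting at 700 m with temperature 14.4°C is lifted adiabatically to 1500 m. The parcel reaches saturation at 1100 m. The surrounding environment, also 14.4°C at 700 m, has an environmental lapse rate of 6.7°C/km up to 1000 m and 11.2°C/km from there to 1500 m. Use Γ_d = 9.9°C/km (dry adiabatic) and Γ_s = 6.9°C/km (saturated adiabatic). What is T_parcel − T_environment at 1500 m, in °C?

Parcel:
  Dry to 1100 m: -9.9 × 0.4 km = -3.96°C, so T = 10.44°C.
  Saturated to 1500 m: -6.9 × 0.4 km = -2.76°C, so T = 7.68°C.
Environment:
  Environment, lower layer to 1000 m: -6.7 × 0.3 km = -2.01°C, so T = 12.39°C.
  Environment, upper layer to 1500 m: -11.2 × 0.5 km = -5.6°C, so T = 6.79°C.
T_parcel − T_env = 7.68 − 6.79 = +0.89°C

+0.89°C (parcel warmer than environment)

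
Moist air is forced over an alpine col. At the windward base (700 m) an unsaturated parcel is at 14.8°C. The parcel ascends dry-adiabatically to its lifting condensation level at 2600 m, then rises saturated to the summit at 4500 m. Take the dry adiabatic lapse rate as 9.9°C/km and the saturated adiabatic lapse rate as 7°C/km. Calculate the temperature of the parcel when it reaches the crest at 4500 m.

700–2600 m, dry: Δz = 1.9 km ⇒ ΔT = -18.81°C; T = -4.01°C
2600–4500 m, saturated: Δz = 1.9 km ⇒ ΔT = -13.3°C; T = -17.31°C

-17.31°C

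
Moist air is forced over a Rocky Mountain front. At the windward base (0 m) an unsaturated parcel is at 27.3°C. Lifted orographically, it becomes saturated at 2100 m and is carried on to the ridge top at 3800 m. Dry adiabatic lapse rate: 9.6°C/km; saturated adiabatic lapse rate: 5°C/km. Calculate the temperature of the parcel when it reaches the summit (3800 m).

Dry to 2100 m: -9.6 × 2.1 km = -20.16°C, so T = 7.14°C.
Saturated to 3800 m: -5 × 1.7 km = -8.5°C, so T = -1.36°C.

-1.36°C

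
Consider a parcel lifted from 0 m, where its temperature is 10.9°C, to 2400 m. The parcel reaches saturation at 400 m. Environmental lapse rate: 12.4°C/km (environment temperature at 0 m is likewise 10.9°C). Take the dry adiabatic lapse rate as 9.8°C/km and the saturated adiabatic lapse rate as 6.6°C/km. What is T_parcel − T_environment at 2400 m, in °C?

Parcel:
  0–400 m, dry: Δz = 0.4 km ⇒ ΔT = -3.92°C; T = 6.98°C
  400–2400 m, saturated: Δz = 2 km ⇒ ΔT = -13.2°C; T = -6.22°C
Environment:
  0–2400 m, environment: Δz = 2.4 km ⇒ ΔT = -29.76°C; T = -18.86°C
T_parcel − T_env = -6.22 − (-18.86) = +12.64°C

+12.64°C (parcel warmer than environment)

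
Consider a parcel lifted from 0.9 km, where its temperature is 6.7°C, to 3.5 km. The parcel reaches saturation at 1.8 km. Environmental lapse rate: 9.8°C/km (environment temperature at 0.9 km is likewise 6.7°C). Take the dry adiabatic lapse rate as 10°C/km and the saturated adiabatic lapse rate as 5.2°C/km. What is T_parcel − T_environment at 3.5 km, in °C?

+7.64°C (parcel warmer than environment)

Parcel:
  From 900 m to 1800 m (dry): cools by 10 × 0.9 = 9°C, giving -2.3°C.
  From 1800 m to 3500 m (saturated): cools by 5.2 × 1.7 = 8.84°C, giving -11.14°C.
Environment:
  From 900 m to 3500 m (environment): cools by 9.8 × 2.6 = 25.48°C, giving -18.78°C.
T_parcel − T_env = -11.14 − (-18.78) = +7.64°C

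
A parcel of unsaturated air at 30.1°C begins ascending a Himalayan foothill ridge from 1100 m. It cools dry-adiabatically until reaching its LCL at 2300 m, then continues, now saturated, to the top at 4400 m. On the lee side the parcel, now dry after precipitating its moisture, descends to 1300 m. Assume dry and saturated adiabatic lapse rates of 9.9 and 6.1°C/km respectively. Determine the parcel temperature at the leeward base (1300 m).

36.1°C

1100 → 2300 m (dry, 9.9°C/km): ΔT = -9.9 × 1.2 = -11.88°C → T = 18.22°C
2300 → 4400 m (saturated, 6.1°C/km): ΔT = -6.1 × 2.1 = -12.81°C → T = 5.41°C
4400 → 1300 m (dry descent, 9.9°C/km): ΔT = +9.9 × 3.1 = +30.69°C → T = 36.1°C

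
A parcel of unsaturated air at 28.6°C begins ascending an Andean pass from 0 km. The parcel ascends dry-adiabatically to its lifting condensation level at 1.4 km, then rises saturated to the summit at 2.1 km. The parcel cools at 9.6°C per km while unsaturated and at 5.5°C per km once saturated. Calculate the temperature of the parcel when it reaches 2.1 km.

11.31°C

0 → 1400 m (dry, 9.6°C/km): ΔT = -9.6 × 1.4 = -13.44°C → T = 15.16°C
1400 → 2100 m (saturated, 5.5°C/km): ΔT = -5.5 × 0.7 = -3.85°C → T = 11.31°C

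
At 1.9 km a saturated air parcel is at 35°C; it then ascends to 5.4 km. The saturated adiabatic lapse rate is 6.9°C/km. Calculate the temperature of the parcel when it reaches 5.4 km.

1900 → 5400 m (saturated adiabatic, 6.9°C/km): ΔT = -6.9 × 3.5 = -24.15°C → T = 10.85°C

10.85°C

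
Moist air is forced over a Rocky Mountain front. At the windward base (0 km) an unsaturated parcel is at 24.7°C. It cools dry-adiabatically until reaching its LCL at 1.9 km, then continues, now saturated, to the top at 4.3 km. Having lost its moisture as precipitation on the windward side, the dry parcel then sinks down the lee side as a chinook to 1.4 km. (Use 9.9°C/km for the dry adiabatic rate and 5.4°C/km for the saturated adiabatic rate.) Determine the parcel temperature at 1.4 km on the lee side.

0 → 1900 m (dry, 9.9°C/km): ΔT = -9.9 × 1.9 = -18.81°C → T = 5.89°C
1900 → 4300 m (saturated, 5.4°C/km): ΔT = -5.4 × 2.4 = -12.96°C → T = -7.07°C
4300 → 1400 m (dry descent, 9.9°C/km): ΔT = +9.9 × 2.9 = +28.71°C → T = 21.64°C

21.64°C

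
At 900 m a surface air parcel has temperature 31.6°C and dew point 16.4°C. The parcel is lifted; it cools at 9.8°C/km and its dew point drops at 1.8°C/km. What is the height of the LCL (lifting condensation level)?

2800 m

T and T_d converge at 9.8 − 1.8 = 8°C per km
Height above start = (31.6 − 16.4) / 8 = 1.9 km
LCL altitude = 900 m + 1900 m = 2800 m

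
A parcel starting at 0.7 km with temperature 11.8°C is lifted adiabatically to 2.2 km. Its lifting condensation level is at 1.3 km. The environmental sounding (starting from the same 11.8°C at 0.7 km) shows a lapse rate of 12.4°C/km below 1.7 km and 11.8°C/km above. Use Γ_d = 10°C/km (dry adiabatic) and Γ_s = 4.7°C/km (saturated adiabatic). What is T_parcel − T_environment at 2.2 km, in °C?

Parcel:
  700–1300 m, dry: Δz = 0.6 km ⇒ ΔT = -6°C; T = 5.8°C
  1300–2200 m, saturated: Δz = 0.9 km ⇒ ΔT = -4.23°C; T = 1.57°C
Environment:
  700–1700 m, environment, lower layer: Δz = 1 km ⇒ ΔT = -12.4°C; T = -0.6°C
  1700–2200 m, environment, upper layer: Δz = 0.5 km ⇒ ΔT = -5.9°C; T = -6.5°C
T_parcel − T_env = 1.57 − (-6.5) = +8.07°C

+8.07°C (parcel warmer than environment)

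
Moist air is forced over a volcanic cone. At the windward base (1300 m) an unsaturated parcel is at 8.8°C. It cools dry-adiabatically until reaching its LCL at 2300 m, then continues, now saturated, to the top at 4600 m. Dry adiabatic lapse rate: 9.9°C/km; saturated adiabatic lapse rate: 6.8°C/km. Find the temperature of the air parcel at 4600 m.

-16.74°C

Dry to 2300 m: -9.9 × 1 km = -9.9°C, so T = -1.1°C.
Saturated to 4600 m: -6.8 × 2.3 km = -15.64°C, so T = -16.74°C.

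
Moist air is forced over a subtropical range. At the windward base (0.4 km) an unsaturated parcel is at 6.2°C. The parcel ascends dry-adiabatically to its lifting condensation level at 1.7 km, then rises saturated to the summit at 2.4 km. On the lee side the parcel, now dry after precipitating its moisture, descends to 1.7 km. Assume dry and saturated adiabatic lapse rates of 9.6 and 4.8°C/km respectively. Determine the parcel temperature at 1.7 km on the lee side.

400–1700 m, dry: Δz = 1.3 km ⇒ ΔT = -12.48°C; T = -6.28°C
1700–2400 m, saturated: Δz = 0.7 km ⇒ ΔT = -3.36°C; T = -9.64°C
2400–1700 m, dry descent: Δz = 0.7 km ⇒ ΔT = +6.72°C; T = -2.92°C

-2.92°C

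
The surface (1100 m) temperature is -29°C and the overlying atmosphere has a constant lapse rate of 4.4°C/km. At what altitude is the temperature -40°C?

3600 m

Height above start = (-29 − (-40)) / 4.4 = 2.5 km
Altitude = 1100 m + 2500 m = 3600 m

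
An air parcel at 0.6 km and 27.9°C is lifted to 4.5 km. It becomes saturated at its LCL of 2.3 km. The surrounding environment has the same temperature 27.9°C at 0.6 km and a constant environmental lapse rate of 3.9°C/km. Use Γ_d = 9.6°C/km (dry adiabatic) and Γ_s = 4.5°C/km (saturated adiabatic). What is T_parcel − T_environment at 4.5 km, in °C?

Parcel:
  Dry to 2300 m: -9.6 × 1.7 km = -16.32°C, so T = 11.58°C.
  Saturated to 4500 m: -4.5 × 2.2 km = -9.9°C, so T = 1.68°C.
Environment:
  Environment to 4500 m: -3.9 × 3.9 km = -15.21°C, so T = 12.69°C.
T_parcel − T_env = 1.68 − 12.69 = -11.01°C

-11.01°C (parcel cooler than environment)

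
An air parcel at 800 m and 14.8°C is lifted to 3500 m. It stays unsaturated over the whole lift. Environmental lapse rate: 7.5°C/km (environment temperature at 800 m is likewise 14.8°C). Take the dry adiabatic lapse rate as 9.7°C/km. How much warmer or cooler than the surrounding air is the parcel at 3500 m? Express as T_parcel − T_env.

Parcel:
  From 800 m to 3500 m (dry): cools by 9.7 × 2.7 = 26.19°C, giving -11.39°C.
Environment:
  From 800 m to 3500 m (environment): cools by 7.5 × 2.7 = 20.25°C, giving -5.45°C.
T_parcel − T_env = -11.39 − (-5.45) = -5.94°C

-5.94°C (parcel cooler than environment)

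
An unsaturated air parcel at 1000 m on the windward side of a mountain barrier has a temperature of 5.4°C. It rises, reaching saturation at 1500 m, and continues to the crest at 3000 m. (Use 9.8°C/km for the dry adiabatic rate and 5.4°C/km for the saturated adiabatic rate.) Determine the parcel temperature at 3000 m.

-7.6°C

Dry to 1500 m: -9.8 × 0.5 km = -4.9°C, so T = 0.5°C.
Saturated to 3000 m: -5.4 × 1.5 km = -8.1°C, so T = -7.6°C.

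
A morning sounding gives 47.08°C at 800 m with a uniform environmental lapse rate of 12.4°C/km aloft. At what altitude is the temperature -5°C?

Height above start = (47.08 − (-5)) / 12.4 = 4.2 km
Altitude = 800 m + 4200 m = 5000 m

5000 m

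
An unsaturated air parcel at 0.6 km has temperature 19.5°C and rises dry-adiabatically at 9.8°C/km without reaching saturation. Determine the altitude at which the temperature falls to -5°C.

Height above start = (19.5 − (-5)) / 9.8 = 2.5 km
Altitude = 600 m + 2500 m = 3100 m

3.1 km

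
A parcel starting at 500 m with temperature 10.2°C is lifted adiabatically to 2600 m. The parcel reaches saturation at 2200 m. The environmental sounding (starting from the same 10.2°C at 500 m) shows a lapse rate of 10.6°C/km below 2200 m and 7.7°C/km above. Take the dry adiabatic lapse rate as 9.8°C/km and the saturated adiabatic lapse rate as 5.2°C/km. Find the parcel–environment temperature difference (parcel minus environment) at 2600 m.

+2.36°C (parcel warmer than environment)

Parcel:
  500 → 2200 m (dry, 9.8°C/km): ΔT = -9.8 × 1.7 = -16.66°C → T = -6.46°C
  2200 → 2600 m (saturated, 5.2°C/km): ΔT = -5.2 × 0.4 = -2.08°C → T = -8.54°C
Environment:
  500 → 2200 m (environment, lower layer, 10.6°C/km): ΔT = -10.6 × 1.7 = -18.02°C → T = -7.82°C
  2200 → 2600 m (environment, upper layer, 7.7°C/km): ΔT = -7.7 × 0.4 = -3.08°C → T = -10.9°C
T_parcel − T_env = -8.54 − (-10.9) = +2.36°C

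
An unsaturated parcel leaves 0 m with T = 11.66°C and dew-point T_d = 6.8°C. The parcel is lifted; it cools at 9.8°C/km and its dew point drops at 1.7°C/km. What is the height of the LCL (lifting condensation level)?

T and T_d converge at 9.8 − 1.7 = 8.1°C per km
Height above start = (11.66 − 6.8) / 8.1 = 0.6 km
LCL altitude = 0 m + 600 m = 600 m

600 m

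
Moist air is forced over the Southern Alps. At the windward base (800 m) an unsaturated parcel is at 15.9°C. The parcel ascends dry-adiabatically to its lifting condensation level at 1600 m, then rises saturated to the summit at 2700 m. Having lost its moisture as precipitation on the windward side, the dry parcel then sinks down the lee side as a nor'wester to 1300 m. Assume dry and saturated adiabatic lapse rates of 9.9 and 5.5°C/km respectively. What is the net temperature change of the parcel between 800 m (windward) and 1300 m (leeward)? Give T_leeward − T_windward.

-0.11°C

800–1600 m, dry: Δz = 0.8 km ⇒ ΔT = -7.92°C; T = 7.98°C
1600–2700 m, saturated: Δz = 1.1 km ⇒ ΔT = -6.05°C; T = 1.93°C
2700–1300 m, dry descent: Δz = 1.4 km ⇒ ΔT = +13.86°C; T = 15.79°C
Net change vs windward start: 15.79 − 15.9 = -0.11°C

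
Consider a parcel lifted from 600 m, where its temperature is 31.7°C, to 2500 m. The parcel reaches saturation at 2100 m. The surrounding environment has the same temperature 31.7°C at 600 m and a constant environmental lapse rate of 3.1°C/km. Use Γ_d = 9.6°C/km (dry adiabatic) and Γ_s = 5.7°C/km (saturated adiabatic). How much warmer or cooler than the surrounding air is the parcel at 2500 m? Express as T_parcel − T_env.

Parcel:
  600 → 2100 m (dry, 9.6°C/km): ΔT = -9.6 × 1.5 = -14.4°C → T = 17.3°C
  2100 → 2500 m (saturated, 5.7°C/km): ΔT = -5.7 × 0.4 = -2.28°C → T = 15.02°C
Environment:
  600 → 2500 m (environment, 3.1°C/km): ΔT = -3.1 × 1.9 = -5.89°C → T = 25.81°C
T_parcel − T_env = 15.02 − 25.81 = -10.79°C

-10.79°C (parcel cooler than environment)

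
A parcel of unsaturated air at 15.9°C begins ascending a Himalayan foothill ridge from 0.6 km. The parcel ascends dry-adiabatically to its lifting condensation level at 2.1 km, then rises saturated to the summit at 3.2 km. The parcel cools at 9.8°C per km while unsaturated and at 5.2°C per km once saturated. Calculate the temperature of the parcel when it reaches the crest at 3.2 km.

Dry to 2100 m: -9.8 × 1.5 km = -14.7°C, so T = 1.2°C.
Saturated to 3200 m: -5.2 × 1.1 km = -5.72°C, so T = -4.52°C.

-4.52°C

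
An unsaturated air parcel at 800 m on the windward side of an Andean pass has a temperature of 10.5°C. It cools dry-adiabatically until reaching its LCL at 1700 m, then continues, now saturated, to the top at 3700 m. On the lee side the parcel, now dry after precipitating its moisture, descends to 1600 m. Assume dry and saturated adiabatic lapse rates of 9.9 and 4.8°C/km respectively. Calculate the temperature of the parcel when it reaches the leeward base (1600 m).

Dry to 1700 m: -9.9 × 0.9 km = -8.91°C, so T = 1.59°C.
Saturated to 3700 m: -4.8 × 2 km = -9.6°C, so T = -8.01°C.
Dry descent to 1600 m: +9.9 × 2.1 km = +20.79°C, so T = 12.78°C.

12.78°C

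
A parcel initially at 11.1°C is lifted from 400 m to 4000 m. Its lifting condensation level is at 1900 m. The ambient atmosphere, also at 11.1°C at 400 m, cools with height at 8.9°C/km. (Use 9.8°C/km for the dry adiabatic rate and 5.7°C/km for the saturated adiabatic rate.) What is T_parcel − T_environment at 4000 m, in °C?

Parcel:
  Dry to 1900 m: -9.8 × 1.5 km = -14.7°C, so T = -3.6°C.
  Saturated to 4000 m: -5.7 × 2.1 km = -11.97°C, so T = -15.57°C.
Environment:
  Environment to 4000 m: -8.9 × 3.6 km = -32.04°C, so T = -20.94°C.
T_parcel − T_env = -15.57 − (-20.94) = +5.37°C

+5.37°C (parcel warmer than environment)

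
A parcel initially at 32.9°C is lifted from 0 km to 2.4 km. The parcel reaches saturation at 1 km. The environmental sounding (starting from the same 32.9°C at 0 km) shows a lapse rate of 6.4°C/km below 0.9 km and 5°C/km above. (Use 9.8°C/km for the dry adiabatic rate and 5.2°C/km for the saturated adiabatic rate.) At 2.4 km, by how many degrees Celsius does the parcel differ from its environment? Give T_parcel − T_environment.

Parcel:
  Dry to 1000 m: -9.8 × 1 km = -9.8°C, so T = 23.1°C.
  Saturated to 2400 m: -5.2 × 1.4 km = -7.28°C, so T = 15.82°C.
Environment:
  Environment, lower layer to 900 m: -6.4 × 0.9 km = -5.76°C, so T = 27.14°C.
  Environment, upper layer to 2400 m: -5 × 1.5 km = -7.5°C, so T = 19.64°C.
T_parcel − T_env = 15.82 − 19.64 = -3.82°C

-3.82°C (parcel cooler than environment)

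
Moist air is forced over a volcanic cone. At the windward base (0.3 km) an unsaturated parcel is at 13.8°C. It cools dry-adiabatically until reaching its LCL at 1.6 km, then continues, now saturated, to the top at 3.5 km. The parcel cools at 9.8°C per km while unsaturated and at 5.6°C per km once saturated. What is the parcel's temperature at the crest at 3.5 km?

-9.58°C

300–1600 m, dry: Δz = 1.3 km ⇒ ΔT = -12.74°C; T = 1.06°C
1600–3500 m, saturated: Δz = 1.9 km ⇒ ΔT = -10.64°C; T = -9.58°C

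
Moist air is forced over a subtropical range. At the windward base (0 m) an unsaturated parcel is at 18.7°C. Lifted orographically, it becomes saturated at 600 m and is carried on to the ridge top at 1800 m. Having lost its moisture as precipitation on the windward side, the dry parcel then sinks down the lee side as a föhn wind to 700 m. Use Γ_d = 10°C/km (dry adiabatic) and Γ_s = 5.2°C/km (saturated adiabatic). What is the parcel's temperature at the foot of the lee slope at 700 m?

17.46°C

0–600 m, dry: Δz = 0.6 km ⇒ ΔT = -6°C; T = 12.7°C
600–1800 m, saturated: Δz = 1.2 km ⇒ ΔT = -6.24°C; T = 6.46°C
1800–700 m, dry descent: Δz = 1.1 km ⇒ ΔT = +11°C; T = 17.46°C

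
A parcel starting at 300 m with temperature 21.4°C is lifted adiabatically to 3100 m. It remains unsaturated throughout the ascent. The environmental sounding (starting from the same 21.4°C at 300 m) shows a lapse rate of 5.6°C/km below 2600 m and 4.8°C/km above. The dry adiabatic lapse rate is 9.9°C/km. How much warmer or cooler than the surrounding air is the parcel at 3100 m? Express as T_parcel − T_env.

Parcel:
  Dry to 3100 m: -9.9 × 2.8 km = -27.72°C, so T = -6.32°C.
Environment:
  Environment, lower layer to 2600 m: -5.6 × 2.3 km = -12.88°C, so T = 8.52°C.
  Environment, upper layer to 3100 m: -4.8 × 0.5 km = -2.4°C, so T = 6.12°C.
T_parcel − T_env = -6.32 − 6.12 = -12.44°C

-12.44°C (parcel cooler than environment)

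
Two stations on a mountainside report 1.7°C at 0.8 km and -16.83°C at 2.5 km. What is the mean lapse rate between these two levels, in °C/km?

10.9°C/km

Γ = −ΔT/Δz = (1.7 − (-16.83)) / (2500 − 800) m
  = 18.53°C / 1.7 km = 10.9°C/km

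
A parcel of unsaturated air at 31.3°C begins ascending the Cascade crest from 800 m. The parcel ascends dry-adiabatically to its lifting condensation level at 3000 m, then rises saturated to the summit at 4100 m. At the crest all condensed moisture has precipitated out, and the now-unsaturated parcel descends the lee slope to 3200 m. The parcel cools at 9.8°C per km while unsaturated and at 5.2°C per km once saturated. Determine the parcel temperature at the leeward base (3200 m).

Dry to 3000 m: -9.8 × 2.2 km = -21.56°C, so T = 9.74°C.
Saturated to 4100 m: -5.2 × 1.1 km = -5.72°C, so T = 4.02°C.
Dry descent to 3200 m: +9.8 × 0.9 km = +8.82°C, so T = 12.84°C.

12.84°C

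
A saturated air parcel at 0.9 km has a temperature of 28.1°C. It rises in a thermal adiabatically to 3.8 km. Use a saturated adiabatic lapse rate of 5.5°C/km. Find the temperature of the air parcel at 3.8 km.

From 900 m to 3800 m (saturated adiabatic): cools by 5.5 × 2.9 = 15.95°C, giving 12.15°C.

12.15°C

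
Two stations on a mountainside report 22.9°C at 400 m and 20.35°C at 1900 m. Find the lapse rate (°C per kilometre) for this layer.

Γ = −ΔT/Δz = (22.9 − 20.35) / (1900 − 400) m
  = 2.55°C / 1.5 km = 1.7°C/km

1.7°C/km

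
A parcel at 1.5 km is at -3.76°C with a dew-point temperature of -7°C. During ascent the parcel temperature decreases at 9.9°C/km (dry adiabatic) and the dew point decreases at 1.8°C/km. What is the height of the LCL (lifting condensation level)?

1.9 km

T and T_d converge at 9.9 − 1.8 = 8.1°C per km
Height above start = (-3.76 − (-7)) / 8.1 = 0.4 km
LCL altitude = 1500 m + 400 m = 1900 m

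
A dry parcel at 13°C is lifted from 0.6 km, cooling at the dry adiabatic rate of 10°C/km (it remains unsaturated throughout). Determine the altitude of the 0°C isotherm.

Height above start = (13 − 0) / 10 = 1.3 km
Altitude = 600 m + 1300 m = 1900 m

1.9 km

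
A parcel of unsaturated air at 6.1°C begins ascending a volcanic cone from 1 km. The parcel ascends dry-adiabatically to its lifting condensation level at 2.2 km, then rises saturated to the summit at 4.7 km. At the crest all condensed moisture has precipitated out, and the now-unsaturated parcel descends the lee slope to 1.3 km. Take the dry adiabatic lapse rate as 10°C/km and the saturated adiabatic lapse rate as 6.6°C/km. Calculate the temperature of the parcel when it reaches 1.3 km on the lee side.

11.6°C

From 1000 m to 2200 m (dry): cools by 10 × 1.2 = 12°C, giving -5.9°C.
From 2200 m to 4700 m (saturated): cools by 6.6 × 2.5 = 16.5°C, giving -22.4°C.
From 4700 m to 1300 m (dry descent): warms by 10 × 3.4 = 34°C, giving 11.6°C.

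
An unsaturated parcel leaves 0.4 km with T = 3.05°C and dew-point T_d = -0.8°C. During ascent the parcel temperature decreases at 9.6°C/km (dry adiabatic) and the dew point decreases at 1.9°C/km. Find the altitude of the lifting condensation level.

T and T_d converge at 9.6 − 1.9 = 7.7°C per km
Height above start = (3.05 − (-0.8)) / 7.7 = 0.5 km
LCL altitude = 400 m + 500 m = 900 m

0.9 km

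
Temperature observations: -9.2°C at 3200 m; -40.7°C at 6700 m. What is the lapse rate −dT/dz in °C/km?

9°C/km

Γ = −ΔT/Δz = (-9.2 − (-40.7)) / (6700 − 3200) m
  = 31.5°C / 3.5 km = 9°C/km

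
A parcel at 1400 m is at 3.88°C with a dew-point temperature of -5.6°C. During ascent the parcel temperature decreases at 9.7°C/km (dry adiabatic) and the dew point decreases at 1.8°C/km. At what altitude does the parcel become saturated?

2600 m

T and T_d converge at 9.7 − 1.8 = 7.9°C per km
Height above start = (3.88 − (-5.6)) / 7.9 = 1.2 km
LCL altitude = 1400 m + 1200 m = 2600 m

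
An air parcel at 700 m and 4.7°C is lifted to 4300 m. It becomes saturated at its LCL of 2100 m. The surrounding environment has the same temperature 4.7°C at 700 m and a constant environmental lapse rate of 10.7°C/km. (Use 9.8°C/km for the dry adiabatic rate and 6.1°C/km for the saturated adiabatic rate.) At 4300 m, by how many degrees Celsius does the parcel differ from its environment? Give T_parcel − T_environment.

Parcel:
  From 700 m to 2100 m (dry): cools by 9.8 × 1.4 = 13.72°C, giving -9.02°C.
  From 2100 m to 4300 m (saturated): cools by 6.1 × 2.2 = 13.42°C, giving -22.44°C.
Environment:
  From 700 m to 4300 m (environment): cools by 10.7 × 3.6 = 38.52°C, giving -33.82°C.
T_parcel − T_env = -22.44 − (-33.82) = +11.38°C

+11.38°C (parcel warmer than environment)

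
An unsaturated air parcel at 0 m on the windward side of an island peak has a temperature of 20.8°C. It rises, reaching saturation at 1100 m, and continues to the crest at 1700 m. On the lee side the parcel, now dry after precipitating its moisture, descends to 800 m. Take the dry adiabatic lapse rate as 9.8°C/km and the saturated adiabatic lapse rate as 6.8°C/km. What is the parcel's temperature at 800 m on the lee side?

14.76°C

Dry to 1100 m: -9.8 × 1.1 km = -10.78°C, so T = 10.02°C.
Saturated to 1700 m: -6.8 × 0.6 km = -4.08°C, so T = 5.94°C.
Dry descent to 800 m: +9.8 × 0.9 km = +8.82°C, so T = 14.76°C.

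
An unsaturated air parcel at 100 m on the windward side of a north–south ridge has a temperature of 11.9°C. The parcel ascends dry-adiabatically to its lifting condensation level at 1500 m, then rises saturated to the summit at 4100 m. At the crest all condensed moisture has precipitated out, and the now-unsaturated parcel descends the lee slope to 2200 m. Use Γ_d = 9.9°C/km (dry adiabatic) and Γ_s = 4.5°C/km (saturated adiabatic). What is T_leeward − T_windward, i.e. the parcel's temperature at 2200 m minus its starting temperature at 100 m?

From 100 m to 1500 m (dry): cools by 9.9 × 1.4 = 13.86°C, giving -1.96°C.
From 1500 m to 4100 m (saturated): cools by 4.5 × 2.6 = 11.7°C, giving -13.66°C.
From 4100 m to 2200 m (dry descent): warms by 9.9 × 1.9 = 18.81°C, giving 5.15°C.
Net change vs windward start: 5.15 − 11.9 = -6.75°C

-6.75°C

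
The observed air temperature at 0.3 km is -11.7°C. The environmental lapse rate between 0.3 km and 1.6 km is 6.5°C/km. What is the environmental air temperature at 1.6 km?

-20.15°C

From 300 m to 1600 m (environmental): cools by 6.5 × 1.3 = 8.45°C, giving -20.15°C.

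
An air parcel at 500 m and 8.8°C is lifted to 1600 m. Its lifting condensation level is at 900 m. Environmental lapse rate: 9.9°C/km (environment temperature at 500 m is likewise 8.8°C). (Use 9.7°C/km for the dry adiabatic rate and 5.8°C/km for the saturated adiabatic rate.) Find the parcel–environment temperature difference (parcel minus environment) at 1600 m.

+2.95°C (parcel warmer than environment)

Parcel:
  500–900 m, dry: Δz = 0.4 km ⇒ ΔT = -3.88°C; T = 4.92°C
  900–1600 m, saturated: Δz = 0.7 km ⇒ ΔT = -4.06°C; T = 0.86°C
Environment:
  500–1600 m, environment: Δz = 1.1 km ⇒ ΔT = -10.89°C; T = -2.09°C
T_parcel − T_env = 0.86 − (-2.09) = +2.95°C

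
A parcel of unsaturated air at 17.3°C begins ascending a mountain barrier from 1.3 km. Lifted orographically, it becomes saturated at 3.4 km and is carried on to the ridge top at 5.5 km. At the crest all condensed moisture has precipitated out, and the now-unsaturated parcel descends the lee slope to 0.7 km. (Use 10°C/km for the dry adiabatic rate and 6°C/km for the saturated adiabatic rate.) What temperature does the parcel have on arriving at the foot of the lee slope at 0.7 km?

1300–3400 m, dry: Δz = 2.1 km ⇒ ΔT = -21°C; T = -3.7°C
3400–5500 m, saturated: Δz = 2.1 km ⇒ ΔT = -12.6°C; T = -16.3°C
5500–700 m, dry descent: Δz = 4.8 km ⇒ ΔT = +48°C; T = 31.7°C

31.7°C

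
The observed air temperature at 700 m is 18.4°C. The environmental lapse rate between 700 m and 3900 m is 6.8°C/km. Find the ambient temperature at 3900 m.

-3.36°C

700–3900 m, environmental: Δz = 3.2 km ⇒ ΔT = -21.76°C; T = -3.36°C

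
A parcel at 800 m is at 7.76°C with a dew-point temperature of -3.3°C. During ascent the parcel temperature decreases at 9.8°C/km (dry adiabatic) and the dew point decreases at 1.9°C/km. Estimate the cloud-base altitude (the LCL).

T and T_d converge at 9.8 − 1.9 = 7.9°C per km
Height above start = (7.76 − (-3.3)) / 7.9 = 1.4 km
LCL altitude = 800 m + 1400 m = 2200 m

2200 m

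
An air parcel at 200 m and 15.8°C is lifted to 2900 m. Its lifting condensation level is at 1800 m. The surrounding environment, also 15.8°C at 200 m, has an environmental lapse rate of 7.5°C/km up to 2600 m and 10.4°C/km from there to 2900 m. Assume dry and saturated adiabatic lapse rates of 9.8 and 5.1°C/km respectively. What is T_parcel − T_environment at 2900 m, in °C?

Parcel:
  200 → 1800 m (dry, 9.8°C/km): ΔT = -9.8 × 1.6 = -15.68°C → T = 0.12°C
  1800 → 2900 m (saturated, 5.1°C/km): ΔT = -5.1 × 1.1 = -5.61°C → T = -5.49°C
Environment:
  200 → 2600 m (environment, lower layer, 7.5°C/km): ΔT = -7.5 × 2.4 = -18°C → T = -2.2°C
  2600 → 2900 m (environment, upper layer, 10.4°C/km): ΔT = -10.4 × 0.3 = -3.12°C → T = -5.32°C
T_parcel − T_env = -5.49 − (-5.32) = -0.17°C

-0.17°C (parcel cooler than environment)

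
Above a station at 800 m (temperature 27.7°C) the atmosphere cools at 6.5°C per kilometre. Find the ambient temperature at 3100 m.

800 → 3100 m (environmental, 6.5°C/km): ΔT = -6.5 × 2.3 = -14.95°C → T = 12.75°C

12.75°C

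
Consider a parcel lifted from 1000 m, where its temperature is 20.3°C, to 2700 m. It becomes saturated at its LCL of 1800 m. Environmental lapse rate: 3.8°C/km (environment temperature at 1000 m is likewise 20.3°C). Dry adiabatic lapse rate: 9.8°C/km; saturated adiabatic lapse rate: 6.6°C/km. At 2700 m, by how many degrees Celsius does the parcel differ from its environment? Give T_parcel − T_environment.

-7.32°C (parcel cooler than environment)

Parcel:
  1000 → 1800 m (dry, 9.8°C/km): ΔT = -9.8 × 0.8 = -7.84°C → T = 12.46°C
  1800 → 2700 m (saturated, 6.6°C/km): ΔT = -6.6 × 0.9 = -5.94°C → T = 6.52°C
Environment:
  1000 → 2700 m (environment, 3.8°C/km): ΔT = -3.8 × 1.7 = -6.46°C → T = 13.84°C
T_parcel − T_env = 6.52 − 13.84 = -7.32°C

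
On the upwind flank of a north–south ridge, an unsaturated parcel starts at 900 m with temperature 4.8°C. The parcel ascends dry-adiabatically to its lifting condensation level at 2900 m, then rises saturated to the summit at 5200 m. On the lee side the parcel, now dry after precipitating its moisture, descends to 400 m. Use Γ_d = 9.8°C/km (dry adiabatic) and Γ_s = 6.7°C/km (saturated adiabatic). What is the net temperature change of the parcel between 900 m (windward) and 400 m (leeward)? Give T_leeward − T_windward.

From 900 m to 2900 m (dry): cools by 9.8 × 2 = 19.6°C, giving -14.8°C.
From 2900 m to 5200 m (saturated): cools by 6.7 × 2.3 = 15.41°C, giving -30.21°C.
From 5200 m to 400 m (dry descent): warms by 9.8 × 4.8 = 47.04°C, giving 16.83°C.
Net change vs windward start: 16.83 − 4.8 = +12.03°C

+12.03°C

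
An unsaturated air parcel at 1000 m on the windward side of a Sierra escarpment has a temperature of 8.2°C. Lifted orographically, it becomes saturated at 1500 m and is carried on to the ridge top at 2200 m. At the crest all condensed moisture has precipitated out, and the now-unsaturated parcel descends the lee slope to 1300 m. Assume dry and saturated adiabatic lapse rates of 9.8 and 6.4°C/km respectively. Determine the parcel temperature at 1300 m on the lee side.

From 1000 m to 1500 m (dry): cools by 9.8 × 0.5 = 4.9°C, giving 3.3°C.
From 1500 m to 2200 m (saturated): cools by 6.4 × 0.7 = 4.48°C, giving -1.18°C.
From 2200 m to 1300 m (dry descent): warms by 9.8 × 0.9 = 8.82°C, giving 7.64°C.

7.64°C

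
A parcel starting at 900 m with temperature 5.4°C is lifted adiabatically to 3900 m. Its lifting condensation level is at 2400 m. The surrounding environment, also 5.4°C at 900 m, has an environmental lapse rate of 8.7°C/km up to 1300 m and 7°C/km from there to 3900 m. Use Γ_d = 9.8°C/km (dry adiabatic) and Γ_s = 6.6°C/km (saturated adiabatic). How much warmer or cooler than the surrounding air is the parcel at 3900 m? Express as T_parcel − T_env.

Parcel:
  900 → 2400 m (dry, 9.8°C/km): ΔT = -9.8 × 1.5 = -14.7°C → T = -9.3°C
  2400 → 3900 m (saturated, 6.6°C/km): ΔT = -6.6 × 1.5 = -9.9°C → T = -19.2°C
Environment:
  900 → 1300 m (environment, lower layer, 8.7°C/km): ΔT = -8.7 × 0.4 = -3.48°C → T = 1.92°C
  1300 → 3900 m (environment, upper layer, 7°C/km): ΔT = -7 × 2.6 = -18.2°C → T = -16.28°C
T_parcel − T_env = -19.2 − (-16.28) = -2.92°C

-2.92°C (parcel cooler than environment)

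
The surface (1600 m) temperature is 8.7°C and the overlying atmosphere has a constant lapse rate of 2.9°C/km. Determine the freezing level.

Height above start = (8.7 − 0) / 2.9 = 3 km
Altitude = 1600 m + 3000 m = 4600 m

4600 m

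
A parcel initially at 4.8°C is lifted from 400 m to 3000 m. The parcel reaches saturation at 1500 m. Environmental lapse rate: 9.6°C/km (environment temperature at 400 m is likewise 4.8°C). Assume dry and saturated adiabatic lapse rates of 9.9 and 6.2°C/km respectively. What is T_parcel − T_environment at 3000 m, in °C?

Parcel:
  From 400 m to 1500 m (dry): cools by 9.9 × 1.1 = 10.89°C, giving -6.09°C.
  From 1500 m to 3000 m (saturated): cools by 6.2 × 1.5 = 9.3°C, giving -15.39°C.
Environment:
  From 400 m to 3000 m (environment): cools by 9.6 × 2.6 = 24.96°C, giving -20.16°C.
T_parcel − T_env = -15.39 − (-20.16) = +4.77°C

+4.77°C (parcel warmer than environment)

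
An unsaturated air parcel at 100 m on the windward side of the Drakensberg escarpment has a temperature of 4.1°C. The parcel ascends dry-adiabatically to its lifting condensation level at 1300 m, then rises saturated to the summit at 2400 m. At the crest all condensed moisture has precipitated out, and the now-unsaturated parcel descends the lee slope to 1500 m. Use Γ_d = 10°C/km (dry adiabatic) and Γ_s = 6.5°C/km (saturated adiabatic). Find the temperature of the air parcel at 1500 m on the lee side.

-6.05°C

Dry to 1300 m: -10 × 1.2 km = -12°C, so T = -7.9°C.
Saturated to 2400 m: -6.5 × 1.1 km = -7.15°C, so T = -15.05°C.
Dry descent to 1500 m: +10 × 0.9 km = +9°C, so T = -6.05°C.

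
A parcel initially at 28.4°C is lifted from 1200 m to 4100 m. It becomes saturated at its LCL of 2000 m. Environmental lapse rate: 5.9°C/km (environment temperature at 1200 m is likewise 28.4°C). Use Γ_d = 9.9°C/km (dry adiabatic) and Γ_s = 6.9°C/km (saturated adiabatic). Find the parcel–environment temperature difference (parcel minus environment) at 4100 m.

-5.3°C (parcel cooler than environment)

Parcel:
  From 1200 m to 2000 m (dry): cools by 9.9 × 0.8 = 7.92°C, giving 20.48°C.
  From 2000 m to 4100 m (saturated): cools by 6.9 × 2.1 = 14.49°C, giving 5.99°C.
Environment:
  From 1200 m to 4100 m (environment): cools by 5.9 × 2.9 = 17.11°C, giving 11.29°C.
T_parcel − T_env = 5.99 − 11.29 = -5.3°C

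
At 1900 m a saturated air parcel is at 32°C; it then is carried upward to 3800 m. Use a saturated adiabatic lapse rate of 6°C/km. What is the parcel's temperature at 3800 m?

Saturated adiabatic to 3800 m: -6 × 1.9 km = -11.4°C, so T = 20.6°C.

20.6°C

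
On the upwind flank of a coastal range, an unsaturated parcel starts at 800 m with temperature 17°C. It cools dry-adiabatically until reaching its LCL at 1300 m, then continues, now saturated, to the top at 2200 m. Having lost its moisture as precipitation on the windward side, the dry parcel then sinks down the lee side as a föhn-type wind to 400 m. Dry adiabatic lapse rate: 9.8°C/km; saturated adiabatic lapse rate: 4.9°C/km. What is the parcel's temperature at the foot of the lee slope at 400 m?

25.33°C

From 800 m to 1300 m (dry): cools by 9.8 × 0.5 = 4.9°C, giving 12.1°C.
From 1300 m to 2200 m (saturated): cools by 4.9 × 0.9 = 4.41°C, giving 7.69°C.
From 2200 m to 400 m (dry descent): warms by 9.8 × 1.8 = 17.64°C, giving 25.33°C.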